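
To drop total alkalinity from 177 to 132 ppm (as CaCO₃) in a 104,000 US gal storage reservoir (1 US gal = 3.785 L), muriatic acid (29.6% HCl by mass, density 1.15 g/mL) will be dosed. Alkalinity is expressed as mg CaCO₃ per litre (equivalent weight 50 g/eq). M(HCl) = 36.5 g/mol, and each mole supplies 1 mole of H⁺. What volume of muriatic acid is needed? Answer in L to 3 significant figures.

38.0 L

Volume: 104,000 US gal × 3.785 L/gal = 393,640 L.
Alkalinity to neutralize: (177 − 132) = 45 mg/L as CaCO₃ × 393,640 L = 17,710 g as CaCO₃.
Equivalents of H⁺ required: 17,710 ÷ 50 g/eq = 354.3 eq = 354.3 mol HCl.
Mass of HCl: 354.3 × 36.5 = 12,930 g.
Mass of 29.6% solution: 12,930 / 0.296 = 43,690 g.
Volume: 43,690 g ÷ 1.15 g/mL = 37,990 mL.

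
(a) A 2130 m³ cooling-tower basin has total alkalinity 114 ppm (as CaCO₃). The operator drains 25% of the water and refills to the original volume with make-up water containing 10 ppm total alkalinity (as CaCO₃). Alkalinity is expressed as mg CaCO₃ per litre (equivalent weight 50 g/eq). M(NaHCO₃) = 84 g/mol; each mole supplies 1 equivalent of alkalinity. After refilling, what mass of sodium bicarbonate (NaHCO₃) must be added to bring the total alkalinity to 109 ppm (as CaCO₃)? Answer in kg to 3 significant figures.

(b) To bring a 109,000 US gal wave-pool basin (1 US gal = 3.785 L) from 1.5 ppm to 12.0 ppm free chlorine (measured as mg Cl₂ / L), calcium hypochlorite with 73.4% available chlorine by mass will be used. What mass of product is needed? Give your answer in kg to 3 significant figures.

(a) Volume: 2130 m³ = 2,130,000 L.
(a) After draining 25% and refilling: 114 × 0.75 + 10 × 0.25 = 88 ppm.
(a) Deficit to target: 109 − 88 = 21 mg/L.
(a) As CaCO₃: 21 mg/L × 2,130,000 L = 44,730 g; ÷ 50 g/eq ÷ 1 = 894.6 mol NaHCO₃.
(a) Mass: 894.6 × 84 = 75,150 g.

(b) Volume: 109,000 US gal × 3.785 L/gal = 412,565 L.
(b) Chlorine deficit: 12.0 − 1.5 = 10.5 ppm = 10.5 mg/L as Cl₂.
(b) Cl₂ equivalent needed: 10.5 mg/L × 412,565 L = 4,332,000 mg = 4332 g.
(b) Product at 73.4% available chlorine: 4332 / 0.734 = 5902 g.

(a) 75.1 kg; (b) 5.90 kg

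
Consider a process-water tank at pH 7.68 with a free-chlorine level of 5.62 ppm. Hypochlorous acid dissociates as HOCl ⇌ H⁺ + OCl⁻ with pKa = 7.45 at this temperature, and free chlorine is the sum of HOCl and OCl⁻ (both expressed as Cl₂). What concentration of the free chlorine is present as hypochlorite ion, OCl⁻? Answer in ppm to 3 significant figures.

3.54 ppm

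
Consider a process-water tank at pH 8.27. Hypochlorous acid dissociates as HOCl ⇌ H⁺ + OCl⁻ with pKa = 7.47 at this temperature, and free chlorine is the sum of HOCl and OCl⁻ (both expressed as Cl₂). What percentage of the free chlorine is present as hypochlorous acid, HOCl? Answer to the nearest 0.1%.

13.7%

[OCl⁻]/[HOCl] = 10^(pH − pKa) = 10^(8.27 − 7.47) = 10^0.80 = 6.31.
Fraction as HOCl = 1 / (1 + 6.31) = 0.1368.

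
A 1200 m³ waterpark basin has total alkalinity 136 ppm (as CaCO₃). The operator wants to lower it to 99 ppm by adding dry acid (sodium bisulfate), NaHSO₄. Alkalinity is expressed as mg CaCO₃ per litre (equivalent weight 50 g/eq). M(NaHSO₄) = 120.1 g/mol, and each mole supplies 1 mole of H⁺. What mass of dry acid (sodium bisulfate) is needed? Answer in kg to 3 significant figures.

Volume: 1200 m³ = 1,200,000 L.
Alkalinity to neutralize: (136 − 99) = 37 mg/L as CaCO₃ × 1,200,000 L = 44,400 g as CaCO₃.
Equivalents of H⁺ required: 44,400 ÷ 50 g/eq = 888 eq = 888 mol NaHSO₄.
Mass of NaHSO₄: 888 × 120.1 = 106,600 g.

107 kg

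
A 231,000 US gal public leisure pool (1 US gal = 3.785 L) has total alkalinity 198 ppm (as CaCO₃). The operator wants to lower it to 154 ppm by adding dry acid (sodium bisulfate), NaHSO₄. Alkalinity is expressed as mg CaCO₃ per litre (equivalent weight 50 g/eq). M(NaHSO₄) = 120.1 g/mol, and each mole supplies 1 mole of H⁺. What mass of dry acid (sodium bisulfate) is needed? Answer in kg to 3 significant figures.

Volume: 231,000 US gal × 3.785 L/gal = 874,335 L.
Alkalinity to neutralize: (198 − 154) = 44 mg/L as CaCO₃ × 874,335 L = 38,470 g as CaCO₃.
Equivalents of H⁺ required: 38,470 ÷ 50 g/eq = 769.4 eq = 769.4 mol NaHSO₄.
Mass of NaHSO₄: 769.4 × 120.1 = 92,410 g.

92.4 kg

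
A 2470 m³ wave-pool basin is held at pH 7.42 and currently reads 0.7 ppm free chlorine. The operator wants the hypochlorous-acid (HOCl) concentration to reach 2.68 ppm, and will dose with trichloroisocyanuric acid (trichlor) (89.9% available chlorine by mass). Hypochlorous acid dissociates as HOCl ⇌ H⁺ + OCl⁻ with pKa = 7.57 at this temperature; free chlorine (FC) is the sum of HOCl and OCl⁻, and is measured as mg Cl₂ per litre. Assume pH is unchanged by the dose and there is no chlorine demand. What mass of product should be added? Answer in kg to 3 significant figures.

Volume: 2470 m³ = 2,470,000 L.
[OCl⁻]/[HOCl] = 10^(pH − pKa) = 10^(7.42 − 7.57) = 0.7079; fraction as HOCl = 1/(1 + 0.7079) = 0.5855.
Free chlorine required for 2.68 ppm HOCl: 2.68 / 0.5855 = 4.577 ppm.
FC to add: 4.577 − 0.7 = 3.877 mg/L as Cl₂.
Cl₂ equivalent: 3.877 mg/L × 2,470,000 L = 9577 g.
Product at 89.9% available Cl: 9577 / 0.899 = 10,650 g.

10.7 kg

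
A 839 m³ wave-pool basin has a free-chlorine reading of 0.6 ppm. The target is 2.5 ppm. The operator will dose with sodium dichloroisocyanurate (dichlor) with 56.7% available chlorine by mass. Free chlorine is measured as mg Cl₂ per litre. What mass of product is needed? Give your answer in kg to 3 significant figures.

2.81 kg

Volume: 839 m³ = 839,000 L.
Chlorine deficit: 2.5 − 0.6 = 1.9 ppm = 1.9 mg/L as Cl₂.
Cl₂ equivalent needed: 1.9 mg/L × 839,000 L = 1,594,000 mg = 1594 g.
Product at 56.7% available chlorine: 1594 / 0.567 = 2811 g.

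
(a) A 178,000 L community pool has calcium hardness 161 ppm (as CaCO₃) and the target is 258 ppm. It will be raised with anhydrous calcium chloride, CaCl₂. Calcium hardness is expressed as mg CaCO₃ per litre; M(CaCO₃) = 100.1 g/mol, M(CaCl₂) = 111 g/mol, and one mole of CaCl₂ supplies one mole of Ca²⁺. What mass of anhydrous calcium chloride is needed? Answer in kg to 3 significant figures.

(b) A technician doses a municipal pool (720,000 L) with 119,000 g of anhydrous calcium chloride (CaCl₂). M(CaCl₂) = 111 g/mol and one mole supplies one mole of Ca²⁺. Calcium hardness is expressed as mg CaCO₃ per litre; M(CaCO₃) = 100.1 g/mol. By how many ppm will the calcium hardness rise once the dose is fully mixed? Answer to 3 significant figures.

(a) Hardness to add: (258 − 161) = 97 mg/L as CaCO₃ × 178,000 L = 17,270 g as CaCO₃.
(a) Moles of Ca²⁺ (1 mol Ca²⁺ ≡ 1 mol CaCO₃): 17,270 / 100.1 g/mol = 172.5 mol.
(a) Mass of CaCl₂: 172.5 × 111 = 19,150 g.

(b) Moles of Ca²⁺: 119,000 g ÷ 111 g/mol = 1072 mol.
(b) As CaCO₃: 1072 mol × 100.1 g/mol = 107,300 g.
(b) Rise: 107,300 g / 720,000 L × 1000 = 149 mg/L.

(a) 19.1 kg; (b) 149 ppm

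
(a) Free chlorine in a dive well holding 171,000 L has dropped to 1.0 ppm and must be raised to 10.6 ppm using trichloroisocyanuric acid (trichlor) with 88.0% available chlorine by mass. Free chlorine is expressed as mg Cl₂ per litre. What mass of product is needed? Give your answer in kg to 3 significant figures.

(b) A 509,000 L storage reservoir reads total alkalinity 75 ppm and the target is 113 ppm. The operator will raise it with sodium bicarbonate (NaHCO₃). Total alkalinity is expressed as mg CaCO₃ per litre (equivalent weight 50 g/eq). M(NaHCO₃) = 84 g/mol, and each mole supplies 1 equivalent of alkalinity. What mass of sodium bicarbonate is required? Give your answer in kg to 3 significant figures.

(a) 1.87 kg; (b) 32.5 kg

(a) Chlorine deficit: 10.6 − 1.0 = 9.6 ppm = 9.6 mg/L as Cl₂.
(a) Cl₂ equivalent needed: 9.6 mg/L × 171,000 L = 1,642,000 mg = 1642 g.
(a) Product at 88.0% available chlorine: 1642 / 0.88 = 1865 g.

(b) Alkalinity to add: (113 − 75) = 38 mg/L as CaCO₃ × 509,000 L = 19,340 g as CaCO₃.
(b) Equivalents: 19,340 g ÷ 50 g/eq = 386.8 eq.
(b) NaHCO₃ supplies 1 eq per mole → 386.8 mol.
(b) Mass: 386.8 mol × 84 g/mol = 32,490 g.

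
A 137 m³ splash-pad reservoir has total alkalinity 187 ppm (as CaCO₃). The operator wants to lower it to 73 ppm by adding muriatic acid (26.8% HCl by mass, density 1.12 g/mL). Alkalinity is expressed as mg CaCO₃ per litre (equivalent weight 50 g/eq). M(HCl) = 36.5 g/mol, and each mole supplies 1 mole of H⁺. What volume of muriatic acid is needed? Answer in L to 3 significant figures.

Volume: 137 m³ = 137,000 L.
Alkalinity to neutralize: (187 − 73) = 114 mg/L as CaCO₃ × 137,000 L = 15,620 g as CaCO₃.
Equivalents of H⁺ required: 15,620 ÷ 50 g/eq = 312.4 eq = 312.4 mol HCl.
Mass of HCl: 312.4 × 36.5 = 11,400 g.
Mass of 26.8% solution: 11,400 / 0.268 = 42,540 g.
Volume: 42,540 g ÷ 1.12 g/mL = 37,980 mL.

38.0 L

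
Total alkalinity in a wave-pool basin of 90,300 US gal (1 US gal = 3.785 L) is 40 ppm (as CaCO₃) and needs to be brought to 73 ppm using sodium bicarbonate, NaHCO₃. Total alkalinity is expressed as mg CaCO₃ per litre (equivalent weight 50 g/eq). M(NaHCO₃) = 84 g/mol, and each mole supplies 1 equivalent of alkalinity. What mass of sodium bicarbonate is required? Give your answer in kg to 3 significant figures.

Volume: 90,300 US gal × 3.785 L/gal = 341,786 L.
Alkalinity to add: (73 − 40) = 33 mg/L as CaCO₃ × 341,786 L = 11,280 g as CaCO₃.
Equivalents: 11,280 g ÷ 50 g/eq = 225.6 eq.
NaHCO₃ supplies 1 eq per mole → 225.6 mol.
Mass: 225.6 mol × 84 g/mol = 18,950 g.

18.9 kg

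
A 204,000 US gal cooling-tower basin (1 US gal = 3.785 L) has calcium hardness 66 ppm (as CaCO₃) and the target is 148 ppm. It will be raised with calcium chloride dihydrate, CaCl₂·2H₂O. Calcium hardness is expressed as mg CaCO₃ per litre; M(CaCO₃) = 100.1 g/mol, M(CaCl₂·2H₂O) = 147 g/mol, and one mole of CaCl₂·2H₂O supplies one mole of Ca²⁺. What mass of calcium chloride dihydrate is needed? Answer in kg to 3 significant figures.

93.0 kg

Volume: 204,000 US gal × 3.785 L/gal = 772,140 L.
Hardness to add: (148 − 66) = 82 mg/L as CaCO₃ × 772,140 L = 63,320 g as CaCO₃.
Moles of Ca²⁺ (1 mol Ca²⁺ ≡ 1 mol CaCO₃): 63,320 / 100.1 g/mol = 632.5 mol.
Mass of CaCl₂·2H₂O: 632.5 × 147 = 92,980 g.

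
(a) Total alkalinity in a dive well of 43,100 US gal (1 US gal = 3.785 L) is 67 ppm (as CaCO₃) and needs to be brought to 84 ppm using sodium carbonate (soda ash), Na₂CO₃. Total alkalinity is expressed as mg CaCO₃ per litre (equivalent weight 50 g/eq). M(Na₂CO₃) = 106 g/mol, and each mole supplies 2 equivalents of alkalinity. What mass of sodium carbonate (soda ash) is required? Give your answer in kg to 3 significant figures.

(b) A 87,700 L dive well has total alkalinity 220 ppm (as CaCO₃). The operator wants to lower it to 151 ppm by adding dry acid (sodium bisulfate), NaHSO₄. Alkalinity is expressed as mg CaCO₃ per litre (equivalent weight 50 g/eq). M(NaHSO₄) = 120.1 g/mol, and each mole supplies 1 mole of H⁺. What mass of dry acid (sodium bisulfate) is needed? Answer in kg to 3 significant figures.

(a) 2.94 kg; (b) 14.5 kg

(a) Volume: 43,100 US gal × 3.785 L/gal = 163,134 L.
(a) Alkalinity to add: (84 − 67) = 17 mg/L as CaCO₃ × 163,134 L = 2773 g as CaCO₃.
(a) Equivalents: 2773 g ÷ 50 g/eq = 55.47 eq.
(a) Each mole of Na₂CO₃ supplies 2 eq, so 55.47 / 2 = 27.73 mol.
(a) Mass: 27.73 mol × 106 g/mol = 2940 g.

(b) Alkalinity to neutralize: (220 − 151) = 69 mg/L as CaCO₃ × 87,700 L = 6051 g as CaCO₃.
(b) Equivalents of H⁺ required: 6051 ÷ 50 g/eq = 121 eq = 121 mol NaHSO₄.
(b) Mass of NaHSO₄: 121 × 120.1 = 14,540 g.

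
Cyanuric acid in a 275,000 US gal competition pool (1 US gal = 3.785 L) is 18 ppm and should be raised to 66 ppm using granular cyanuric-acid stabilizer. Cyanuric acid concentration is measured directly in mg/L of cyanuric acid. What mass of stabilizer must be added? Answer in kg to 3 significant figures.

Volume: 275,000 US gal × 3.785 L/gal = 1,040,875 L.
CYA to add: (66 − 18) = 48 mg/L × 1,040,875 L = 49,960 g cyanuric acid.

50.0 kg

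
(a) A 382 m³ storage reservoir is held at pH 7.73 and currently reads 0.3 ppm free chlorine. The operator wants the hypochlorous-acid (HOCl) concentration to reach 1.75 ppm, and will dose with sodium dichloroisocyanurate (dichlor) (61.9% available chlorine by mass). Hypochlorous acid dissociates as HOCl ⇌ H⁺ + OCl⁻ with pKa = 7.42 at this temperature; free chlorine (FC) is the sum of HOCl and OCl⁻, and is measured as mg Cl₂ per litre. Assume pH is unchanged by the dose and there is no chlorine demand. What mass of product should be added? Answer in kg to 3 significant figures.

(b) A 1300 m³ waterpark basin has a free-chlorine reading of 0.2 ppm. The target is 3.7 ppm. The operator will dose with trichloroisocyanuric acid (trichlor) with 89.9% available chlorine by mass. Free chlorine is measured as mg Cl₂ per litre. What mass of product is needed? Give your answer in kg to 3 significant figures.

(a) 3.10 kg; (b) 5.06 kg

(a) Volume: 382 m³ = 382,000 L.
(a) [OCl⁻]/[HOCl] = 10^(pH − pKa) = 10^(7.73 − 7.42) = 2.042; fraction as HOCl = 1/(1 + 2.042) = 0.3288.
(a) Free chlorine required for 1.75 ppm HOCl: 1.75 / 0.3288 = 5.323 ppm.
(a) FC to add: 5.323 − 0.3 = 5.023 mg/L as Cl₂.
(a) Cl₂ equivalent: 5.023 mg/L × 382,000 L = 1919 g.
(a) Product at 61.9% available Cl: 1919 / 0.619 = 3100 g.

(b) Volume: 1300 m³ = 1,300,000 L.
(b) Chlorine deficit: 3.7 − 0.2 = 3.5 ppm = 3.5 mg/L as Cl₂.
(b) Cl₂ equivalent needed: 3.5 mg/L × 1,300,000 L = 4,550,000 mg = 4550 g.
(b) Product at 89.9% available chlorine: 4550 / 0.899 = 5061 g.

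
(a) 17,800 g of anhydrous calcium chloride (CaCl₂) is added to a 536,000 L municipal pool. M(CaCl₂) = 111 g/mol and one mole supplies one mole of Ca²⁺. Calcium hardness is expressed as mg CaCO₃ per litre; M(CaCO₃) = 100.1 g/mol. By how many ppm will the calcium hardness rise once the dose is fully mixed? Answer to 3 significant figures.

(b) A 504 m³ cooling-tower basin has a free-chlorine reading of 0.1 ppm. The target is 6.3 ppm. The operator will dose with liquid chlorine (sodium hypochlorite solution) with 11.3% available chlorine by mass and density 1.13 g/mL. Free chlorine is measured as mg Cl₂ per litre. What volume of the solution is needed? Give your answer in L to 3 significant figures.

(a) 29.9 ppm; (b) 24.5 L

(a) Moles of Ca²⁺: 17,800 g ÷ 111 g/mol = 160.4 mol.
(a) As CaCO₃: 160.4 mol × 100.1 g/mol = 16,050 g.
(a) Rise: 16,050 g / 536,000 L × 1000 = 29.95 mg/L.

(b) Volume: 504 m³ = 504,000 L.
(b) Chlorine deficit: 6.3 − 0.1 = 6.2 ppm = 6.2 mg/L as Cl₂.
(b) Cl₂ equivalent needed: 6.2 mg/L × 504,000 L = 3,125,000 mg = 3125 g.
(b) Product at 11.3% available chlorine: 3125 / 0.113 = 27,650 g.
(b) Volume at density 1.13 g/mL: 27,650 g ÷ 1.13 g/mL = 24,470 mL.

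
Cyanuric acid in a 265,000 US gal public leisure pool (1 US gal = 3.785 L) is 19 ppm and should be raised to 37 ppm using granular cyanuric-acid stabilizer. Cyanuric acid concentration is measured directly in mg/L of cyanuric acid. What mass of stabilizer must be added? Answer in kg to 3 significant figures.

Volume: 265,000 US gal × 3.785 L/gal = 1,003,025 L.
CYA to add: (37 − 19) = 18 mg/L × 1,003,025 L = 18,050 g cyanuric acid.

18.1 kg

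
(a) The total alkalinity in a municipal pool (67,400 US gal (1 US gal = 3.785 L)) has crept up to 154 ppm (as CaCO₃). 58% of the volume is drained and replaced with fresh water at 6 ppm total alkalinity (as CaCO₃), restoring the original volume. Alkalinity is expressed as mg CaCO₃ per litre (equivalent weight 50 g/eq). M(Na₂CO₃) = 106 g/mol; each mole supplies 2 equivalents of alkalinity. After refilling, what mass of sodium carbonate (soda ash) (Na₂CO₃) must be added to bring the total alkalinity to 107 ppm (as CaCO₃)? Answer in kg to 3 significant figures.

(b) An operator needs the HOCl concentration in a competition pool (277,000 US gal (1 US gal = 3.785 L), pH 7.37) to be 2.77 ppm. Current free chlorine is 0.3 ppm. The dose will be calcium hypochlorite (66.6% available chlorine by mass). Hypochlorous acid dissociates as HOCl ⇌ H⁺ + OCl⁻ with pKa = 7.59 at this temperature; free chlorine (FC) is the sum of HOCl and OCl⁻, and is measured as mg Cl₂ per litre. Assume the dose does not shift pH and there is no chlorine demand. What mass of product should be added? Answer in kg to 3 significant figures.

(a) 10.5 kg; (b) 6.52 kg

(a) Volume: 67,400 US gal × 3.785 L/gal = 255,109 L.
(a) After draining 58% and refilling: 154 × 0.42 + 6 × 0.58 = 68.16 ppm.
(a) Deficit to target: 107 − 68.16 = 38.84 mg/L.
(a) As CaCO₃: 38.84 mg/L × 255,109 L = 9908 g; ÷ 50 g/eq ÷ 2 = 99.08 mol Na₂CO₃.
(a) Mass: 99.08 × 106 = 10,500 g.

(b) Volume: 277,000 US gal × 3.785 L/gal = 1,048,445 L.
(b) [OCl⁻]/[HOCl] = 10^(pH − pKa) = 10^(7.37 − 7.59) = 0.6026; fraction as HOCl = 1/(1 + 0.6026) = 0.624.
(b) Free chlorine required for 2.77 ppm HOCl: 2.77 / 0.624 = 4.439 ppm.
(b) FC to add: 4.439 − 0.3 = 4.139 mg/L as Cl₂.
(b) Cl₂ equivalent: 4.139 mg/L × 1,048,445 L = 4340 g.
(b) Product at 66.6% available Cl: 4340 / 0.666 = 6516 g.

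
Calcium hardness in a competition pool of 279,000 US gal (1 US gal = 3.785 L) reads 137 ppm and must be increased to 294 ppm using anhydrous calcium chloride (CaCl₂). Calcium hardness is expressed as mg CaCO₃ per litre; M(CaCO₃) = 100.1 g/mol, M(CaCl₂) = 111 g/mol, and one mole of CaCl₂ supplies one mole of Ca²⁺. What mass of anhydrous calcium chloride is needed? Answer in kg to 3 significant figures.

184 kg

Volume: 279,000 US gal × 3.785 L/gal = 1,056,015 L.
Hardness to add: (294 − 137) = 157 mg/L as CaCO₃ × 1,056,015 L = 165,800 g as CaCO₃.
Moles of Ca²⁺ (1 mol Ca²⁺ ≡ 1 mol CaCO₃): 165,800 / 100.1 g/mol = 1656 mol.
Mass of CaCl₂: 1656 × 111 = 183,800 g.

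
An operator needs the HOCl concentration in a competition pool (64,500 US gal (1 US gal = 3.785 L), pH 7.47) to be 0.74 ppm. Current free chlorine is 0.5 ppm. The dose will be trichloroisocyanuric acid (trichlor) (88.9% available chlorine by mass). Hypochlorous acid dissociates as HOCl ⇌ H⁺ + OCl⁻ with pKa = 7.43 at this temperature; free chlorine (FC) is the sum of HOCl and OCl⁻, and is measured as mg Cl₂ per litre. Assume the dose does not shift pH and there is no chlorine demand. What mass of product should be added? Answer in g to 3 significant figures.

289 g

Volume: 64,500 US gal × 3.785 L/gal = 244,132 L.
[OCl⁻]/[HOCl] = 10^(pH − pKa) = 10^(7.47 − 7.43) = 1.096; fraction as HOCl = 1/(1 + 1.096) = 0.477.
Free chlorine required for 0.74 ppm HOCl: 0.74 / 0.477 = 1.551 ppm.
FC to add: 1.551 − 0.5 = 1.051 mg/L as Cl₂.
Cl₂ equivalent: 1.051 mg/L × 244,132 L = 256.7 g.
Product at 88.9% available Cl: 256.7 / 0.889 = 288.7 g.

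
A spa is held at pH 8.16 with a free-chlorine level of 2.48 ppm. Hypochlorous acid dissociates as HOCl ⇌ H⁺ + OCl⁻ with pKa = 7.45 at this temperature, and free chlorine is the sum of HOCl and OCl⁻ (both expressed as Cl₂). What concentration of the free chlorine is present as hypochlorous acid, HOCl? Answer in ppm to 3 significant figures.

[OCl⁻]/[HOCl] = 10^(pH − pKa) = 10^(8.16 − 7.45) = 10^0.71 = 5.129.
Fraction as HOCl = 1 / (1 + 5.129) = 0.1632.
HOCl = 0.1632 × 2.48 ppm = 0.4047 ppm.

0.405 ppm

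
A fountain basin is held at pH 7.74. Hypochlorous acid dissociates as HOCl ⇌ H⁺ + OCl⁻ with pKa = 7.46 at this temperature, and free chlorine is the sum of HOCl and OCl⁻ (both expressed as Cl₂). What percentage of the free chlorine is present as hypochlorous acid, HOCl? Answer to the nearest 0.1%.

34.4%

[OCl⁻]/[HOCl] = 10^(pH − pKa) = 10^(7.74 − 7.46) = 10^0.28 = 1.905.
Fraction as HOCl = 1 / (1 + 1.905) = 0.3442.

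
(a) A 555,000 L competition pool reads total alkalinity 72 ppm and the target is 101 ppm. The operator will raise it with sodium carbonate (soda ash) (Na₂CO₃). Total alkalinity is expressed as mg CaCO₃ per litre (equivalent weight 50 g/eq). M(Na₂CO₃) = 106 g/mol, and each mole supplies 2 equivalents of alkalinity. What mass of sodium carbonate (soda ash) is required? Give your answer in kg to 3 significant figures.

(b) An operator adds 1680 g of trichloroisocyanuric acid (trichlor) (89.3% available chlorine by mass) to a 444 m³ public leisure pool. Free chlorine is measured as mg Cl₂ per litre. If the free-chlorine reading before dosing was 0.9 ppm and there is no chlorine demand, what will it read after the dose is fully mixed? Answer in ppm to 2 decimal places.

(a) 17.1 kg; (b) 4.28 ppm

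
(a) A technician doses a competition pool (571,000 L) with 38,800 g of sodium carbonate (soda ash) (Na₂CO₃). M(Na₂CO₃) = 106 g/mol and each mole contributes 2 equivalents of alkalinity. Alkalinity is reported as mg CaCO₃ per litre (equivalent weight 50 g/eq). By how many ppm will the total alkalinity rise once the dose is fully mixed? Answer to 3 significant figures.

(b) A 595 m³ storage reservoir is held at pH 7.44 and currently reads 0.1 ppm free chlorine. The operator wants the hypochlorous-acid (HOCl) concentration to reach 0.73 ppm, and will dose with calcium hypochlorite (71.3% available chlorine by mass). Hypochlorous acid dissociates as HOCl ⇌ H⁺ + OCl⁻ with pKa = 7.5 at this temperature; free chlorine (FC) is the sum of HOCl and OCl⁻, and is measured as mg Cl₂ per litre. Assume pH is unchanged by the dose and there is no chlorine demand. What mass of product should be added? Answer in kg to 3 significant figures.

(a) Moles of Na₂CO₃: 38,800 g ÷ 106 g/mol = 366 mol → 732.1 eq of alkalinity.
(a) As CaCO₃: 732.1 eq × 50 g/eq = 36,600 g.
(a) Rise: 36,600 g / 571,000 L × 1000 = 64.1 mg/L.

(b) Volume: 595 m³ = 595,000 L.
(b) [OCl⁻]/[HOCl] = 10^(pH − pKa) = 10^(7.44 − 7.5) = 0.871; fraction as HOCl = 1/(1 + 0.871) = 0.5345.
(b) Free chlorine required for 0.73 ppm HOCl: 0.73 / 0.5345 = 1.366 ppm.
(b) FC to add: 1.366 − 0.1 = 1.266 mg/L as Cl₂.
(b) Cl₂ equivalent: 1.266 mg/L × 595,000 L = 753.2 g.
(b) Product at 71.3% available Cl: 753.2 / 0.713 = 1056 g.

(a) 64.1 ppm; (b) 1.06 kg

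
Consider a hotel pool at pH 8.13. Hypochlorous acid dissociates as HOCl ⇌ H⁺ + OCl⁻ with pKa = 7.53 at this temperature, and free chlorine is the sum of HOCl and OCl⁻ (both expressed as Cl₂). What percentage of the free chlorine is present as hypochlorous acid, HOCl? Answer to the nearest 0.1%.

20.1%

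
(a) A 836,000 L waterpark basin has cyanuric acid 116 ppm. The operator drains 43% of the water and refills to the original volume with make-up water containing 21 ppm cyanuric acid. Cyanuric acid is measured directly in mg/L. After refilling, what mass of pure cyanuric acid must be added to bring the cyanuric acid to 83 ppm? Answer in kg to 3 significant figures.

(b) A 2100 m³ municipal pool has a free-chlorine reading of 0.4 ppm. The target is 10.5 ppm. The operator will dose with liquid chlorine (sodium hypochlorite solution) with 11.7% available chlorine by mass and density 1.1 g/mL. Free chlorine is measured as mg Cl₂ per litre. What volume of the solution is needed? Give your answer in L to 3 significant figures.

(a) After draining 43% and refilling: 116 × 0.57 + 21 × 0.43 = 75.15 ppm.
(a) Deficit to target: 83 − 75.15 = 7.85 mg/L.
(a) Mass: 7.85 mg/L × 836,000 L = 6563 g cyanuric acid.

(b) Volume: 2100 m³ = 2,100,000 L.
(b) Chlorine deficit: 10.5 − 0.4 = 10.1 ppm = 10.1 mg/L as Cl₂.
(b) Cl₂ equivalent needed: 10.1 mg/L × 2,100,000 L = 21,210,000 mg = 21,210 g.
(b) Product at 11.7% available chlorine: 21,210 / 0.117 = 181,300 g.
(b) Volume at density 1.1 g/mL: 181,300 g ÷ 1.1 g/mL = 164,800 mL.

(a) 6.56 kg; (b) 165 L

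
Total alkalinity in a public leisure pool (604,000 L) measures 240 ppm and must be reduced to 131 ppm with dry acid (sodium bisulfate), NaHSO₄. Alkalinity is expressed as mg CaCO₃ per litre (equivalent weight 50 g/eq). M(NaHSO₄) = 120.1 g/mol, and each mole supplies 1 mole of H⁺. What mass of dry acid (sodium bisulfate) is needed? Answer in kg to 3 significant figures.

158 kg

Alkalinity to neutralize: (240 − 131) = 109 mg/L as CaCO₃ × 604,000 L = 65,840 g as CaCO₃.
Equivalents of H⁺ required: 65,840 ÷ 50 g/eq = 1317 eq = 1317 mol NaHSO₄.
Mass of NaHSO₄: 1317 × 120.1 = 158,100 g.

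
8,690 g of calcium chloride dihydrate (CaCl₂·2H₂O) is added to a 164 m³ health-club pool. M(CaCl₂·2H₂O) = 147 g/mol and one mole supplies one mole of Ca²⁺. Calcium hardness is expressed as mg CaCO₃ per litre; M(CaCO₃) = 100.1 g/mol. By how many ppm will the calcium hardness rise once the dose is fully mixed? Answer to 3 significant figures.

36.1 ppm

Volume: 164 m³ = 164,000 L.
Moles of Ca²⁺: 8,690 g ÷ 147 g/mol = 59.12 mol.
As CaCO₃: 59.12 mol × 100.1 g/mol = 5917 g.
Rise: 5917 g / 164,000 L × 1000 = 36.08 mg/L.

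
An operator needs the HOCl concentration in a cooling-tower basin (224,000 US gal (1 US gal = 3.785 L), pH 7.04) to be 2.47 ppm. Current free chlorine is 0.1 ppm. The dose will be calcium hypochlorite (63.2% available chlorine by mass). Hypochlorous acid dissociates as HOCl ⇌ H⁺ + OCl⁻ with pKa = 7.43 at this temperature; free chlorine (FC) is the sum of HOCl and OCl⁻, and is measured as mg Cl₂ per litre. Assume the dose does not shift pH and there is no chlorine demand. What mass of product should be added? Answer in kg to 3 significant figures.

Volume: 224,000 US gal × 3.785 L/gal = 847,840 L.
[OCl⁻]/[HOCl] = 10^(pH − pKa) = 10^(7.04 − 7.43) = 0.4074; fraction as HOCl = 1/(1 + 0.4074) = 0.7105.
Free chlorine required for 2.47 ppm HOCl: 2.47 / 0.7105 = 3.476 ppm.
FC to add: 3.476 − 0.1 = 3.376 mg/L as Cl₂.
Cl₂ equivalent: 3.376 mg/L × 847,840 L = 2863 g.
Product at 63.2% available Cl: 2863 / 0.632 = 4529 g.

4.53 kg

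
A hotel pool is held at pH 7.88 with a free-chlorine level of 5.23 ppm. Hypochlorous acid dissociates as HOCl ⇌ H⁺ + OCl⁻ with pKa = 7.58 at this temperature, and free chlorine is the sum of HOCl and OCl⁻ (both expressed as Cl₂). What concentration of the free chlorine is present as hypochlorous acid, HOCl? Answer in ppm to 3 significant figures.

1.75 ppm

[OCl⁻]/[HOCl] = 10^(pH − pKa) = 10^(7.88 − 7.58) = 10^0.30 = 1.995.
Fraction as HOCl = 1 / (1 + 1.995) = 0.3339.
HOCl = 0.3339 × 5.23 ppm = 1.746 ppm.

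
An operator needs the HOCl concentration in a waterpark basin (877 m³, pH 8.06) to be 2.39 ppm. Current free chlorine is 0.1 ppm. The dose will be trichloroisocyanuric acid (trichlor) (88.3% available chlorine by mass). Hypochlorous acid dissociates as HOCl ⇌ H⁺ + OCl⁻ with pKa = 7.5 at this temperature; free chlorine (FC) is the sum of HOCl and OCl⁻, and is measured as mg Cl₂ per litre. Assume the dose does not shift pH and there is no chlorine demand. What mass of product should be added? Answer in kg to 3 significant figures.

Volume: 877 m³ = 877,000 L.
[OCl⁻]/[HOCl] = 10^(pH − pKa) = 10^(8.06 − 7.5) = 3.631; fraction as HOCl = 1/(1 + 3.631) = 0.2159.
Free chlorine required for 2.39 ppm HOCl: 2.39 / 0.2159 = 11.07 ppm.
FC to add: 11.07 − 0.1 = 10.97 mg/L as Cl₂.
Cl₂ equivalent: 10.97 mg/L × 877,000 L = 9619 g.
Product at 88.3% available Cl: 9619 / 0.883 = 10,890 g.

10.9 kg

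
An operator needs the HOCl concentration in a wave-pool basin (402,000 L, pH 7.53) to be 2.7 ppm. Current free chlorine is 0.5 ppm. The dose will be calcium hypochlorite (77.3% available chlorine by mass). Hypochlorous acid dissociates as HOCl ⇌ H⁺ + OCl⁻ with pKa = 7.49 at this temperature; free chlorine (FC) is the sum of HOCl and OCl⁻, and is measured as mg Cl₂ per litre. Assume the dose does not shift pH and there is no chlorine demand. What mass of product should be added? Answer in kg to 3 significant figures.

2.68 kg

[OCl⁻]/[HOCl] = 10^(pH − pKa) = 10^(7.53 − 7.49) = 1.096; fraction as HOCl = 1/(1 + 1.096) = 0.477.
Free chlorine required for 2.7 ppm HOCl: 2.7 / 0.477 = 5.66 ppm.
FC to add: 5.66 − 0.5 = 5.16 mg/L as Cl₂.
Cl₂ equivalent: 5.16 mg/L × 402,000 L = 2075 g.
Product at 77.3% available Cl: 2075 / 0.773 = 2684 g.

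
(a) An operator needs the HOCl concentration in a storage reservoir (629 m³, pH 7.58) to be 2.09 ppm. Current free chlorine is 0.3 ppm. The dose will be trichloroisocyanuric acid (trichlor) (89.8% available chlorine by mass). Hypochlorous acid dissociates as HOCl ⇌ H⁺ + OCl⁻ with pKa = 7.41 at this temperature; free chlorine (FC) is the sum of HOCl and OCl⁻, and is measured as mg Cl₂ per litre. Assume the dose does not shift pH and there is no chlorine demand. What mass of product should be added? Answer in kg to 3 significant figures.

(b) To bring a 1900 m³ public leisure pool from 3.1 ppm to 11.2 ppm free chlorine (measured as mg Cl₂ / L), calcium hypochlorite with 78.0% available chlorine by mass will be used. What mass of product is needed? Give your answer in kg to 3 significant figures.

(a) 3.42 kg; (b) 19.7 kg

(a) Volume: 629 m³ = 629,000 L.
(a) [OCl⁻]/[HOCl] = 10^(pH − pKa) = 10^(7.58 − 7.41) = 1.479; fraction as HOCl = 1/(1 + 1.479) = 0.4034.
(a) Free chlorine required for 2.09 ppm HOCl: 2.09 / 0.4034 = 5.181 ppm.
(a) FC to add: 5.181 − 0.3 = 4.881 mg/L as Cl₂.
(a) Cl₂ equivalent: 4.881 mg/L × 629,000 L = 3070 g.
(a) Product at 89.8% available Cl: 3070 / 0.898 = 3419 g.

(b) Volume: 1900 m³ = 1,900,000 L.
(b) Chlorine deficit: 11.2 − 3.1 = 8.1 ppm = 8.1 mg/L as Cl₂.
(b) Cl₂ equivalent needed: 8.1 mg/L × 1,900,000 L = 15,390,000 mg = 15,390 g.
(b) Product at 78.0% available chlorine: 15,390 / 0.78 = 19,730 g.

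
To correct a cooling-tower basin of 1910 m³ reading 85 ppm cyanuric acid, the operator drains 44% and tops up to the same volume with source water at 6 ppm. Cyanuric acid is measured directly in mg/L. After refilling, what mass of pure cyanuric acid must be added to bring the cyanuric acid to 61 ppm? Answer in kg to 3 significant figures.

20.6 kg

Volume: 1910 m³ = 1,910,000 L.
After draining 44% and refilling: 85 × 0.56 + 6 × 0.44 = 50.24 ppm.
Deficit to target: 61 − 50.24 = 10.76 mg/L.
Mass: 10.76 mg/L × 1,910,000 L = 20,550 g cyanuric acid.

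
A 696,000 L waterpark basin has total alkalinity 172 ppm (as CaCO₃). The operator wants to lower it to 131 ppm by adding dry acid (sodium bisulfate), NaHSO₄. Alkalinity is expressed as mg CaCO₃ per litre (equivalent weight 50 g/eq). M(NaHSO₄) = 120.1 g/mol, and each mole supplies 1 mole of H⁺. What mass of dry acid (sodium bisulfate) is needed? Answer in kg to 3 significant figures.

Alkalinity to neutralize: (172 − 131) = 41 mg/L as CaCO₃ × 696,000 L = 28,540 g as CaCO₃.
Equivalents of H⁺ required: 28,540 ÷ 50 g/eq = 570.7 eq = 570.7 mol NaHSO₄.
Mass of NaHSO₄: 570.7 × 120.1 = 68,540 g.

68.5 kg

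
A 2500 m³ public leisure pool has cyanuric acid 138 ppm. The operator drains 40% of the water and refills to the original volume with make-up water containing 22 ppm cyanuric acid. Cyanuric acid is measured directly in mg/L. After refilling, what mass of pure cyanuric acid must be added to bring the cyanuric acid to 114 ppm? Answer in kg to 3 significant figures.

56.0 kg

Volume: 2500 m³ = 2,500,000 L.
After draining 40% and refilling: 138 × 0.60 + 22 × 0.40 = 91.6 ppm.
Deficit to target: 114 − 91.6 = 22.4 mg/L.
Mass: 22.4 mg/L × 2,500,000 L = 56,000 g cyanuric acid.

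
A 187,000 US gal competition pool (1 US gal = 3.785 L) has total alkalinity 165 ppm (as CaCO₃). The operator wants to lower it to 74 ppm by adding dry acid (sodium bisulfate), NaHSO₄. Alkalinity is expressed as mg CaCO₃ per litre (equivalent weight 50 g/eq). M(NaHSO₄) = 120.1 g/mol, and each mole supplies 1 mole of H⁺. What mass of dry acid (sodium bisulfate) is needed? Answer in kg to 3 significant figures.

155 kg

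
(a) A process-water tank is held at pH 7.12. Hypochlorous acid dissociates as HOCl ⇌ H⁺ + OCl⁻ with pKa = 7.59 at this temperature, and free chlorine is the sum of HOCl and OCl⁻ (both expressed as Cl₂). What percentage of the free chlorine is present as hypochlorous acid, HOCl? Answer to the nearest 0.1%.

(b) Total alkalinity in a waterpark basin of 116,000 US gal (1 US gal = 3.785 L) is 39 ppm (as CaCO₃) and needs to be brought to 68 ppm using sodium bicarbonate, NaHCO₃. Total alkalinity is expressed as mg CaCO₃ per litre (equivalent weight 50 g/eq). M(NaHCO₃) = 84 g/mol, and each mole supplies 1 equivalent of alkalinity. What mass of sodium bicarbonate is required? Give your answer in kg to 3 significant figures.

(a) 74.7%; (b) 21.4 kg

(a) [OCl⁻]/[HOCl] = 10^(pH − pKa) = 10^(7.12 − 7.59) = 10^-0.47 = 0.3388.
(a) Fraction as HOCl = 1 / (1 + 0.3388) = 0.7469.

(b) Volume: 116,000 US gal × 3.785 L/gal = 439,060 L.
(b) Alkalinity to add: (68 − 39) = 29 mg/L as CaCO₃ × 439,060 L = 12,730 g as CaCO₃.
(b) Equivalents: 12,730 g ÷ 50 g/eq = 254.7 eq.
(b) NaHCO₃ supplies 1 eq per mole → 254.7 mol.
(b) Mass: 254.7 mol × 84 g/mol = 21,390 g.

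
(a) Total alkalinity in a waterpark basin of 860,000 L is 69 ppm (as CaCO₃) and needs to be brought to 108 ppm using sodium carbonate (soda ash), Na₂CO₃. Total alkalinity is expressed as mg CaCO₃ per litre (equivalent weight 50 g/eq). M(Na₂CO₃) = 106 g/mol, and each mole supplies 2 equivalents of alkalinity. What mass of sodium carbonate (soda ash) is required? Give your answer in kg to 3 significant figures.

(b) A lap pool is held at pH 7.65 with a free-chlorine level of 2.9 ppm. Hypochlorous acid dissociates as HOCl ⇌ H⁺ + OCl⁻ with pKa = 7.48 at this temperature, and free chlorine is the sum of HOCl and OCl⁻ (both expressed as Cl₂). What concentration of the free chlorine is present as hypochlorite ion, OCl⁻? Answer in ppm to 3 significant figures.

(a) 35.6 kg; (b) 1.73 ppm

(a) Alkalinity to add: (108 − 69) = 39 mg/L as CaCO₃ × 860,000 L = 33,540 g as CaCO₃.
(a) Equivalents: 33,540 g ÷ 50 g/eq = 670.8 eq.
(a) Each mole of Na₂CO₃ supplies 2 eq, so 670.8 / 2 = 335.4 mol.
(a) Mass: 335.4 mol × 106 g/mol = 35,550 g.

(b) [OCl⁻]/[HOCl] = 10^(pH − pKa) = 10^(7.65 − 7.48) = 10^0.17 = 1.479.
(b) Fraction as HOCl = 1 / (1 + 1.479) = 0.4034.
(b) OCl⁻ = (1 − 0.4034) × 2.9 ppm = 1.73 ppm.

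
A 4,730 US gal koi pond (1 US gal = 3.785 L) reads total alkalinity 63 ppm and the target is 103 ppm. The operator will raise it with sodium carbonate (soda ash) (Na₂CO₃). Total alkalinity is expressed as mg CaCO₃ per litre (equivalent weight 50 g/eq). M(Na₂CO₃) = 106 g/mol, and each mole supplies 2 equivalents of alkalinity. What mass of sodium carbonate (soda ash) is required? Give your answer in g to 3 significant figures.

Volume: 4,730 US gal × 3.785 L/gal = 17,903 L.
Alkalinity to add: (103 − 63) = 40 mg/L as CaCO₃ × 17,903 L = 716.1 g as CaCO₃.
Equivalents: 716.1 g ÷ 50 g/eq = 14.32 eq.
Each mole of Na₂CO₃ supplies 2 eq, so 14.32 / 2 = 7.161 mol.
Mass: 7.161 mol × 106 g/mol = 759.1 g.

759 g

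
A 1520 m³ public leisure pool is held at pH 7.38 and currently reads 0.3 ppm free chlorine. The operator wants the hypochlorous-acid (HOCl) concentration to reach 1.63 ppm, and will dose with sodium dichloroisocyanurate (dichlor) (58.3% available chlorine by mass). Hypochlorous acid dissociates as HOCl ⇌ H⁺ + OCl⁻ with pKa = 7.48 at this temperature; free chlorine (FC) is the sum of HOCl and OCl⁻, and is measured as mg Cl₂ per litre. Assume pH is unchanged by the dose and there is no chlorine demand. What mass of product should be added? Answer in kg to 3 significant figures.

6.84 kg

Volume: 1520 m³ = 1,520,000 L.
[OCl⁻]/[HOCl] = 10^(pH − pKa) = 10^(7.38 − 7.48) = 0.7943; fraction as HOCl = 1/(1 + 0.7943) = 0.5573.
Free chlorine required for 1.63 ppm HOCl: 1.63 / 0.5573 = 2.925 ppm.
FC to add: 2.925 − 0.3 = 2.625 mg/L as Cl₂.
Cl₂ equivalent: 2.625 mg/L × 1,520,000 L = 3990 g.
Product at 58.3% available Cl: 3990 / 0.583 = 6843 g.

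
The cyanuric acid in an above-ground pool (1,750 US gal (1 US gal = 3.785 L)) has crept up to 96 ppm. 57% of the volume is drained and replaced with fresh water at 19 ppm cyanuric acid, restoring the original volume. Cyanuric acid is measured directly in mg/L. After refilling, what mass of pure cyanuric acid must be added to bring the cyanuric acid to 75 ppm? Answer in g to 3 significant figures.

152 g

Volume: 1,750 US gal × 3.785 L/gal = 6,624 L.
After draining 57% and refilling: 96 × 0.43 + 19 × 0.57 = 52.11 ppm.
Deficit to target: 75 − 52.11 = 22.89 mg/L.
Mass: 22.89 mg/L × 6,624 L = 151.6 g cyanuric acid.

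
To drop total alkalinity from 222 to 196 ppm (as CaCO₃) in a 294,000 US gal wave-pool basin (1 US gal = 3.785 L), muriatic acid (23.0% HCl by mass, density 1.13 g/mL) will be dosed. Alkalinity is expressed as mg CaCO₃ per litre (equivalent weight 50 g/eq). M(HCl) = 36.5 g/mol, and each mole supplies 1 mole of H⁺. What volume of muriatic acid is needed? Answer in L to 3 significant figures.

81.3 L

Volume: 294,000 US gal × 3.785 L/gal = 1,112,790 L.
Alkalinity to neutralize: (222 − 196) = 26 mg/L as CaCO₃ × 1,112,790 L = 28,930 g as CaCO₃.
Equivalents of H⁺ required: 28,930 ÷ 50 g/eq = 578.7 eq = 578.7 mol HCl.
Mass of HCl: 578.7 × 36.5 = 21,120 g.
Mass of 23.0% solution: 21,120 / 0.23 = 91,830 g.
Volume: 91,830 g ÷ 1.13 g/mL = 81,260 mL.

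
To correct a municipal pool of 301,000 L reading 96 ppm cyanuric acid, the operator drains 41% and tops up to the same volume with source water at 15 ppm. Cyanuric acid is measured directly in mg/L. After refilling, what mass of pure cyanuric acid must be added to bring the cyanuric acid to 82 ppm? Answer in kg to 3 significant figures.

5.78 kg

After draining 41% and refilling: 96 × 0.59 + 15 × 0.41 = 62.79 ppm.
Deficit to target: 82 − 62.79 = 19.21 mg/L.
Mass: 19.21 mg/L × 301,000 L = 5782 g cyanuric acid.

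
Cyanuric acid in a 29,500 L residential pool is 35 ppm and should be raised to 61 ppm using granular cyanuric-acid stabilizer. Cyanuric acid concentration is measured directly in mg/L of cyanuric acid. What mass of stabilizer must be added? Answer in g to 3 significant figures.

CYA to add: (61 − 35) = 26 mg/L × 29,500 L = 767 g cyanuric acid.

767 g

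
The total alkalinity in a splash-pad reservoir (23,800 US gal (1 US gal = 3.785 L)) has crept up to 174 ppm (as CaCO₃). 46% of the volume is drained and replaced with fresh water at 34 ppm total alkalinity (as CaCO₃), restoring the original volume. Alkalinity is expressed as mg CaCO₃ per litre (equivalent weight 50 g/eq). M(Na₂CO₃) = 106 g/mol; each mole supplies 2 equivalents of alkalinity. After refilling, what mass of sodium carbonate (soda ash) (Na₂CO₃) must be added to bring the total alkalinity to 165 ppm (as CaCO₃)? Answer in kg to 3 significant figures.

Volume: 23,800 US gal × 3.785 L/gal = 90,083 L.
After draining 46% and refilling: 174 × 0.54 + 34 × 0.46 = 109.6 ppm.
Deficit to target: 165 − 109.6 = 55.4 mg/L.
As CaCO₃: 55.4 mg/L × 90,083 L = 4991 g; ÷ 50 g/eq ÷ 2 = 49.91 mol Na₂CO₃.
Mass: 49.91 × 106 = 5290 g.

5.29 kg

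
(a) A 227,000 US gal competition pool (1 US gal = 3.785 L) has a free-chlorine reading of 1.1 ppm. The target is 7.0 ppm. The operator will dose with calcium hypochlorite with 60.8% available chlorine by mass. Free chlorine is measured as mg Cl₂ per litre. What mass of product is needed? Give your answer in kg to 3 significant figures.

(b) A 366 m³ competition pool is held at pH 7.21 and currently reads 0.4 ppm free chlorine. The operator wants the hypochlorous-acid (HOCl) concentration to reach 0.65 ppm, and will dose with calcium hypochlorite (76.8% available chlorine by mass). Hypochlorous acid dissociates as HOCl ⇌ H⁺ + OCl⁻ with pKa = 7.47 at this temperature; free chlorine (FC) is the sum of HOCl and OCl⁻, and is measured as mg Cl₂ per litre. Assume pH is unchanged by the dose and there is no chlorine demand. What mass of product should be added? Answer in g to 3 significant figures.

(a) 8.34 kg; (b) 289 g

(a) Volume: 227,000 US gal × 3.785 L/gal = 859,195 L.
(a) Chlorine deficit: 7.0 − 1.1 = 5.9 ppm = 5.9 mg/L as Cl₂.
(a) Cl₂ equivalent needed: 5.9 mg/L × 859,195 L = 5,069,000 mg = 5069 g.
(a) Product at 60.8% available chlorine: 5069 / 0.608 = 8338 g.

(b) Volume: 366 m³ = 366,000 L.
(b) [OCl⁻]/[HOCl] = 10^(pH − pKa) = 10^(7.21 − 7.47) = 0.5495; fraction as HOCl = 1/(1 + 0.5495) = 0.6454.
(b) Free chlorine required for 0.65 ppm HOCl: 0.65 / 0.6454 = 1.007 ppm.
(b) FC to add: 1.007 − 0.4 = 0.6072 mg/L as Cl₂.
(b) Cl₂ equivalent: 0.6072 mg/L × 366,000 L = 222.2 g.
(b) Product at 76.8% available Cl: 222.2 / 0.768 = 289.4 g.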